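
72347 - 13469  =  58878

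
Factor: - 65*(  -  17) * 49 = 54145 = 5^1* 7^2*13^1*17^1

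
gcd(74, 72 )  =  2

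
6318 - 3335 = 2983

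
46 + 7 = 53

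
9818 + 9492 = 19310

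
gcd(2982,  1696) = 2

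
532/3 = 177+1/3 = 177.33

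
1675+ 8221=9896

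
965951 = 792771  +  173180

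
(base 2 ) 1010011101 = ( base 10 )669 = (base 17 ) 256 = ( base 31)li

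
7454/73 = 7454/73 =102.11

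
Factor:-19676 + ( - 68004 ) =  - 2^7*5^1*137^1= -  87680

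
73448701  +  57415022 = 130863723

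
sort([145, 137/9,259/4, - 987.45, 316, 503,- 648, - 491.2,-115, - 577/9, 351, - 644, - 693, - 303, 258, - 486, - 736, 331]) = [ - 987.45, -736, - 693, -648,  -  644, - 491.2, - 486 , - 303,-115, - 577/9,137/9, 259/4, 145,  258, 316, 331,351, 503 ] 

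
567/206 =2 + 155/206=2.75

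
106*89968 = 9536608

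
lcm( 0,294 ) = 0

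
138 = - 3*( - 46)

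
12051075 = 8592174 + 3458901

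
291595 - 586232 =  - 294637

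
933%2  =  1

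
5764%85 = 69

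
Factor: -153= -3^2 *17^1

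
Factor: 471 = 3^1*157^1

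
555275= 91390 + 463885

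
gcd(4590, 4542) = 6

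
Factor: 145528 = 2^3*18191^1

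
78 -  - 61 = 139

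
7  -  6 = 1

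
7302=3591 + 3711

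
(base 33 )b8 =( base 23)G3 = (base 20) ib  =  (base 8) 563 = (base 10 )371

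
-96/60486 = -16/10081 = -0.00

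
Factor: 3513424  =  2^4 *17^1*12917^1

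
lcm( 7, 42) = 42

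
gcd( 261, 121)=1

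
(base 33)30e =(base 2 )110011010001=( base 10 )3281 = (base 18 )A25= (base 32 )36h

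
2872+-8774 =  - 5902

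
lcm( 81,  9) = 81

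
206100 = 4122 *50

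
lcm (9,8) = 72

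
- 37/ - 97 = 37/97 = 0.38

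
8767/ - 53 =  - 166 + 31/53 = - 165.42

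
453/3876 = 151/1292 = 0.12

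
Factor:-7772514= -2^1*3^1*167^1*7757^1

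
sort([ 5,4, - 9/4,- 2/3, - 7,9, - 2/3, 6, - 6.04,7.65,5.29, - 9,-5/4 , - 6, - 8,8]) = [  -  9, - 8,-7, - 6.04,-6,  -  9/4, - 5/4 , - 2/3, - 2/3, 4,5,  5.29,6,7.65,8,9] 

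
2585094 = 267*9682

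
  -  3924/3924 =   -  1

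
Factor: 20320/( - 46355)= - 32/73 = -2^5  *73^(-1 ) 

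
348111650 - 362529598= - 14417948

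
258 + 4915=5173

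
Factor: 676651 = 17^1 * 53^1*751^1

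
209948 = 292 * 719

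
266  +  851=1117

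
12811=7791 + 5020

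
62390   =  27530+34860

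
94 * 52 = 4888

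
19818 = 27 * 734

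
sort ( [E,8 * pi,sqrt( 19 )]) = [ E,sqrt ( 19),8*pi]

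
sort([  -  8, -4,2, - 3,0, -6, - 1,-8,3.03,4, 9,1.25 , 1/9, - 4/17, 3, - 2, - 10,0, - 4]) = [ - 10, - 8, - 8,-6,- 4, - 4, - 3, - 2 , - 1, - 4/17, 0, 0,1/9,1.25,2,3, 3.03, 4, 9 ]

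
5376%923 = 761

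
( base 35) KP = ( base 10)725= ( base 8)1325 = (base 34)lb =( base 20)1g5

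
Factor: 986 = 2^1*17^1*29^1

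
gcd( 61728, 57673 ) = 1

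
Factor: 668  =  2^2*167^1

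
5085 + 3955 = 9040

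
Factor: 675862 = 2^1*11^1 *31^1 * 991^1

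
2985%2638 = 347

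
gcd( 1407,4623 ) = 201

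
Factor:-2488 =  - 2^3 * 311^1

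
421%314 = 107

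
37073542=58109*638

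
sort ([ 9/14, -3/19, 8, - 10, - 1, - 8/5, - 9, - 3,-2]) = [ - 10, - 9,-3, - 2, - 8/5, - 1,-3/19, 9/14, 8]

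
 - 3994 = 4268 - 8262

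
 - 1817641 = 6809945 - 8627586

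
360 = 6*60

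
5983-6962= -979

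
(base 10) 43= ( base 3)1121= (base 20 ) 23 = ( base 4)223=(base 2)101011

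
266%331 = 266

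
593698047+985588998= 1579287045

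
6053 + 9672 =15725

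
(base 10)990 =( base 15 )460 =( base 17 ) 374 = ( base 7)2613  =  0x3de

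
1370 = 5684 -4314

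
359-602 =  - 243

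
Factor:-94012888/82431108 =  - 2^1*3^ ( - 4)*29^( - 1)*31^( - 1)*283^( - 1)*11751611^1 = - 23503222/20607777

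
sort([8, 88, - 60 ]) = [ - 60, 8,88 ] 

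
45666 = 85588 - 39922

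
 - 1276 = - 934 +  - 342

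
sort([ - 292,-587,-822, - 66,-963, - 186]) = [ -963,-822, - 587 ,-292, - 186, - 66 ]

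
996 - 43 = 953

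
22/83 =22/83 = 0.27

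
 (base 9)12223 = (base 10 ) 8202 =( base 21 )icc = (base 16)200A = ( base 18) 175C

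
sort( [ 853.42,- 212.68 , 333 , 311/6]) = [ - 212.68,311/6,  333  ,  853.42 ]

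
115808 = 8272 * 14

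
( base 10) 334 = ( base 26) cm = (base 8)516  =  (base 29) BF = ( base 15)174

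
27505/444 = 61+ 421/444 = 61.95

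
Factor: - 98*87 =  - 2^1 * 3^1 * 7^2 * 29^1 = - 8526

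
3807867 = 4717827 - 909960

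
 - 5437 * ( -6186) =33633282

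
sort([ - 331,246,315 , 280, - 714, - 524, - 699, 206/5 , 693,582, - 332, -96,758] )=[  -  714, - 699, - 524, - 332,  -  331, - 96, 206/5,246,280,315,582,693, 758]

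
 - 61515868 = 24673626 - 86189494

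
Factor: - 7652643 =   -  3^1*193^1*13217^1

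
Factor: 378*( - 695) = - 2^1*3^3*5^1*7^1*139^1 =- 262710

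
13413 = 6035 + 7378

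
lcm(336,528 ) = 3696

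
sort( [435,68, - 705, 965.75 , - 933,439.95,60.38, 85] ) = [  -  933, - 705,60.38,68,  85, 435, 439.95, 965.75] 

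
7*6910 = 48370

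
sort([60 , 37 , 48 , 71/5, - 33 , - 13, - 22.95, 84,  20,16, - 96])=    [  -  96, - 33, - 22.95 , - 13, 71/5,16,20,37, 48,  60, 84] 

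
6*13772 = 82632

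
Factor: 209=11^1*19^1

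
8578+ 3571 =12149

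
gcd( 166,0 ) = 166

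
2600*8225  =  21385000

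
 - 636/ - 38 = 16 +14/19 = 16.74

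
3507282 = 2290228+1217054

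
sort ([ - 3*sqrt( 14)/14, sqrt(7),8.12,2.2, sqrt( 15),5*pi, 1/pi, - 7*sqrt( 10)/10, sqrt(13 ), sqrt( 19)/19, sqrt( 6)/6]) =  [ - 7*sqrt( 10 )/10,-3*sqrt( 14 )/14,  sqrt(19 )/19, 1/pi,sqrt(6)/6,2.2,sqrt( 7),sqrt( 13), sqrt( 15), 8.12, 5*pi]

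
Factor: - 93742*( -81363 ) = 2^1*3^1 *11^1*37^1*733^1 * 4261^1 = 7627130346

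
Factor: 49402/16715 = 2^1*5^(- 1 )*17^1*1453^1*3343^ (-1 ) 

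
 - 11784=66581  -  78365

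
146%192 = 146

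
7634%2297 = 743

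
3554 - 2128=1426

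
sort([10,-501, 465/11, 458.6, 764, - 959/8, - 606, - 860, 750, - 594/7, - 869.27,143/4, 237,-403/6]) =[ - 869.27, - 860, - 606,-501, - 959/8, - 594/7, - 403/6, 10  ,  143/4, 465/11, 237, 458.6, 750,764]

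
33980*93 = 3160140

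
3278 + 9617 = 12895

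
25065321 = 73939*339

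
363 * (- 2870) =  - 1041810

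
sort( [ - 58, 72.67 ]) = [ - 58 , 72.67 ] 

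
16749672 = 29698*564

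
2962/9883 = 2962/9883 = 0.30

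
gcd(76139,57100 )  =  1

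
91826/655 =140+ 126/655  =  140.19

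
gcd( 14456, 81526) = 2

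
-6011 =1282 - 7293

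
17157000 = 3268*5250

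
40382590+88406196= 128788786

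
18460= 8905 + 9555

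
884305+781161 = 1665466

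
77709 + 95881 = 173590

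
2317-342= 1975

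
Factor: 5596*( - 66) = - 369336 = - 2^3*3^1 *11^1 *1399^1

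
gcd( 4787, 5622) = 1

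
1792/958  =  1 + 417/479 = 1.87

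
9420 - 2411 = 7009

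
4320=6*720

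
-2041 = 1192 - 3233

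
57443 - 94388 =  - 36945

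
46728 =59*792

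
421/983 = 421/983 = 0.43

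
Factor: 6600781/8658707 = 11^1*131^( - 1)*157^( - 1)*421^( - 1 )*600071^1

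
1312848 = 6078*216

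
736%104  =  8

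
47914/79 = 606 + 40/79 = 606.51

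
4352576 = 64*68009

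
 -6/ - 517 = 6/517 = 0.01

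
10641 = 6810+3831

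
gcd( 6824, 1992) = 8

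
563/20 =563/20 = 28.15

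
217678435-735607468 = -517929033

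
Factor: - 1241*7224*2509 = - 22493144856= - 2^3 * 3^1 * 7^1 * 13^1 * 17^1*43^1 * 73^1* 193^1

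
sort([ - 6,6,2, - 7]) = [ - 7, - 6,2,6] 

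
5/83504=5/83504=0.00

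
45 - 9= 36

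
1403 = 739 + 664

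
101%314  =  101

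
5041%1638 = 127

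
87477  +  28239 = 115716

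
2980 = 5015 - 2035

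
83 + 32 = 115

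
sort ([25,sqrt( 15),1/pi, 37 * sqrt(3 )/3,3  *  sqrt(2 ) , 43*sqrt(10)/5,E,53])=[1/pi  ,  E, sqrt(15 ), 3*sqrt( 2),37*sqrt(3 )/3, 25,43*sqrt( 10 )/5, 53]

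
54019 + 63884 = 117903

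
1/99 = 1/99 = 0.01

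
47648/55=47648/55= 866.33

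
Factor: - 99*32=-3168=- 2^5 * 3^2* 11^1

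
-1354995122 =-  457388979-897606143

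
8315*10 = 83150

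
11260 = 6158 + 5102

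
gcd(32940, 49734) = 54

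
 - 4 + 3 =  - 1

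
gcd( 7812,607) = 1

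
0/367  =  0 = 0.00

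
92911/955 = 92911/955 = 97.29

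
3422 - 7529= - 4107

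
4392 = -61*(-72 )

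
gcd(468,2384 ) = 4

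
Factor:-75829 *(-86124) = 2^2*3^1*13^1*19^1*307^1*7177^1 = 6530696796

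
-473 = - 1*473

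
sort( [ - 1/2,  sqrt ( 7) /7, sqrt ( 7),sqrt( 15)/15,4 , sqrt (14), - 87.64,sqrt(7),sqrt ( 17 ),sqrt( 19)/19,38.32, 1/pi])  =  [ - 87.64, - 1/2, sqrt(19)/19,sqrt( 15) /15, 1/pi,sqrt (7 )/7,sqrt( 7) , sqrt ( 7), sqrt (14 ),4, sqrt( 17 ),38.32]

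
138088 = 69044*2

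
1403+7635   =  9038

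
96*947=90912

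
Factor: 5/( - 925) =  - 1/185 = - 5^(-1)*37^(- 1) 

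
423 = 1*423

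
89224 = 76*1174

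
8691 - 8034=657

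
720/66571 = 720/66571 = 0.01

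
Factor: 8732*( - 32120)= - 280471840 =- 2^5 * 5^1*11^1 * 37^1*59^1* 73^1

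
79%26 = 1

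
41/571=41/571 = 0.07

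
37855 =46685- 8830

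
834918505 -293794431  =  541124074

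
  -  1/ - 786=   1/786 =0.00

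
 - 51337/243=-51337/243 = -211.26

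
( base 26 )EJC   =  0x26f2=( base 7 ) 41032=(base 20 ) 14IA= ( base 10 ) 9970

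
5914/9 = 657 + 1/9  =  657.11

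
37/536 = 37/536 = 0.07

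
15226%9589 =5637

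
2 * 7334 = 14668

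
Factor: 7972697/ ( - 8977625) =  - 5^( - 3) * 23^1*71821^( - 1) * 346639^1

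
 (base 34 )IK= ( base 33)J5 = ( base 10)632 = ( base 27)nb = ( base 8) 1170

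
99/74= 1+25/74 =1.34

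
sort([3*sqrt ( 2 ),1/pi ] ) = [1/pi , 3*sqrt ( 2) ] 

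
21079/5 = 21079/5 =4215.80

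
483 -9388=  - 8905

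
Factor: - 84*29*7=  - 2^2*3^1 * 7^2*29^1 = - 17052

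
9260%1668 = 920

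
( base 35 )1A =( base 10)45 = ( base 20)25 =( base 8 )55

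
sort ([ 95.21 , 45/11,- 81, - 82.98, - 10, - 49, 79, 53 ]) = [ - 82.98, - 81, - 49, - 10,45/11, 53, 79,95.21] 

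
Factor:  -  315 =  - 3^2*5^1*7^1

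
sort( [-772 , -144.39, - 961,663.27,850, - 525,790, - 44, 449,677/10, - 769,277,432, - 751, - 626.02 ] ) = [ - 961,-772, - 769,  -  751, - 626.02, - 525, - 144.39, - 44,677/10,  277,432, 449,663.27,790,  850 ]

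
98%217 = 98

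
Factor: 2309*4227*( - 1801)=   -  3^1*1409^1*1801^1*2309^1 = - 17578017543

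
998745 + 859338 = 1858083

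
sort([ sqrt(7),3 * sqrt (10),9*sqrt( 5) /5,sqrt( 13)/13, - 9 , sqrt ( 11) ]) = [-9, sqrt( 13 )/13,sqrt (7), sqrt( 11),9*sqrt( 5 ) /5,3*sqrt( 10)]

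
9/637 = 9/637 = 0.01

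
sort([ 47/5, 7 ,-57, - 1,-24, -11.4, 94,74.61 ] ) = [ - 57 , - 24, - 11.4,-1, 7, 47/5, 74.61, 94]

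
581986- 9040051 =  - 8458065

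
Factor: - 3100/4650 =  - 2^1*3^( - 1) = -  2/3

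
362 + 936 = 1298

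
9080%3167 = 2746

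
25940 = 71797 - 45857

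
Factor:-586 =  - 2^1* 293^1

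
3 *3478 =10434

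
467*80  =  37360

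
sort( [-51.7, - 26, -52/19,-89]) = [-89,-51.7,-26, -52/19 ] 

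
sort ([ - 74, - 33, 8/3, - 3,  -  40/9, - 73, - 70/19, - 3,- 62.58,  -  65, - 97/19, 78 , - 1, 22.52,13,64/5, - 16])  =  [ - 74 ,-73,-65, - 62.58, - 33, - 16 , - 97/19, - 40/9,-70/19 , - 3,- 3 , - 1, 8/3,  64/5, 13,  22.52,  78 ]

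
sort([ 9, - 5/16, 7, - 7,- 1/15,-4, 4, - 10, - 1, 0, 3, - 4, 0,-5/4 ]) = [ - 10,- 7,- 4, - 4 ,  -  5/4,-1,-5/16, - 1/15, 0, 0, 3, 4,  7, 9] 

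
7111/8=888 + 7/8 = 888.88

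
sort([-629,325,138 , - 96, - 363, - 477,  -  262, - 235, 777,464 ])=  [ - 629, - 477,-363, - 262, - 235, - 96 , 138,325, 464,777 ]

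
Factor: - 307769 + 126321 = -181448 = - 2^3*37^1*  613^1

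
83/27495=83/27495=0.00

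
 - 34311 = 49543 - 83854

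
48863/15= 3257  +  8/15 = 3257.53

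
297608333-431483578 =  - 133875245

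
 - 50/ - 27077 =50/27077 = 0.00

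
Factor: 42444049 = 859^1 * 49411^1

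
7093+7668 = 14761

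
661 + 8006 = 8667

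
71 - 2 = 69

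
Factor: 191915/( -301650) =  - 38383/60330 = - 2^(- 1)*3^ ( - 1)*5^( - 1 )*131^1*293^1*2011^( - 1) 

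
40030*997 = 39909910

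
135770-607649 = -471879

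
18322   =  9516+8806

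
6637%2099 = 340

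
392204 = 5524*71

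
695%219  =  38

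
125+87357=87482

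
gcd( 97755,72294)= 3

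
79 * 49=3871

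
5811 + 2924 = 8735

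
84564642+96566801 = 181131443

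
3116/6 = 519 + 1/3 =519.33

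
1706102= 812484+893618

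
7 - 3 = 4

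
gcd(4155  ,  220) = 5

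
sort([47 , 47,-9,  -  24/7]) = [ - 9, - 24/7 , 47, 47]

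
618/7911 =206/2637 =0.08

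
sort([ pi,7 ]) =[pi,7]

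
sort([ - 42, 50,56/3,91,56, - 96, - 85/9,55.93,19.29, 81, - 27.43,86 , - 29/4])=[ - 96, - 42, - 27.43, - 85/9, - 29/4,56/3,19.29, 50,55.93,56 , 81,86,91]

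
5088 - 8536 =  - 3448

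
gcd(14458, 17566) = 2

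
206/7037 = 206/7037 = 0.03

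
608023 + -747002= -138979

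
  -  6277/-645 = 9  +  472/645  =  9.73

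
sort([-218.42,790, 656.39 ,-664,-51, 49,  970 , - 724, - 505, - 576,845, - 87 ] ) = [-724, - 664, - 576,-505, - 218.42, - 87,- 51 , 49, 656.39, 790,  845, 970 ] 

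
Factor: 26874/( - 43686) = - 1493/2427=-3^( - 1)*809^( - 1)*1493^1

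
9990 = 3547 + 6443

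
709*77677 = 55072993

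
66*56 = 3696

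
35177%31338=3839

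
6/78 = 1/13  =  0.08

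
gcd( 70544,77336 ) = 8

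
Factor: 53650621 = 53650621^1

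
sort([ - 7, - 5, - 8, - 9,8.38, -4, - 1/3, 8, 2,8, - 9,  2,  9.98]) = [ - 9, - 9, - 8, - 7, - 5, - 4 , - 1/3, 2, 2,8 , 8, 8.38,9.98 ] 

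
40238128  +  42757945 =82996073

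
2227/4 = 2227/4 = 556.75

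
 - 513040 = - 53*9680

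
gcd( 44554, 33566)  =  2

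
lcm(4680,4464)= 290160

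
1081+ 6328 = 7409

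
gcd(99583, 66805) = 1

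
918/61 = 918/61 = 15.05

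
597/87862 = 597/87862  =  0.01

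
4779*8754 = 41835366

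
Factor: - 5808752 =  - 2^4*363047^1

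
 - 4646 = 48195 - 52841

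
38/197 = 38/197  =  0.19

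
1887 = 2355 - 468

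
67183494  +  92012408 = 159195902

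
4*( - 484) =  - 1936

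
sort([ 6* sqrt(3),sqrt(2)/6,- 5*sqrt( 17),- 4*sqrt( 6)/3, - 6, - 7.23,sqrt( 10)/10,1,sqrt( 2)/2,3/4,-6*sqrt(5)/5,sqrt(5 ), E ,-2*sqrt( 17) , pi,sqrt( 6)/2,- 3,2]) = [ - 5*sqrt( 17), - 2*sqrt( 17 ),  -  7.23 , - 6,- 4*sqrt(6)/3, - 3, -6*sqrt(5 )/5,sqrt ( 2) /6,sqrt(10)/10, sqrt(2)/2, 3/4,1,  sqrt(6 ) /2,2,sqrt( 5 ),E,pi,6*sqrt( 3) ] 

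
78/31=2 + 16/31 = 2.52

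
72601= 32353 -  - 40248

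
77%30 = 17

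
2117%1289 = 828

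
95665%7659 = 3757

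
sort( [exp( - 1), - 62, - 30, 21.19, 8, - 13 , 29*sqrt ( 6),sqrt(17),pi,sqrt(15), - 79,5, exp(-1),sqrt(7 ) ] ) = [-79,- 62, - 30,- 13, exp( - 1),exp( - 1 ), sqrt(7),  pi,sqrt( 15), sqrt( 17),  5,8,21.19,29*sqrt( 6 )]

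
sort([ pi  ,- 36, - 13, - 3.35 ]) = [ - 36 ,  -  13,  -  3.35,pi] 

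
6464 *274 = 1771136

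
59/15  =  59/15 = 3.93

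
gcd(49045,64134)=1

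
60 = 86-26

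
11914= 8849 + 3065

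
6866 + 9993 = 16859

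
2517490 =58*43405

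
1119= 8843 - 7724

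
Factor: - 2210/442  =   - 5^1 = -  5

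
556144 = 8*69518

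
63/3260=63/3260 = 0.02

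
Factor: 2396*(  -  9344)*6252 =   -  2^11 * 3^1*73^1 * 521^1*599^1 = -  139971176448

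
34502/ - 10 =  - 17251/5 = - 3450.20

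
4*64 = 256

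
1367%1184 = 183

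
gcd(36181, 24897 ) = 1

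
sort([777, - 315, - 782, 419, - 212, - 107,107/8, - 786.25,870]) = [  -  786.25, - 782 , - 315, - 212, - 107,107/8, 419,777,870 ] 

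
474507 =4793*99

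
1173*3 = 3519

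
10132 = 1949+8183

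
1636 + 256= 1892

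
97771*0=0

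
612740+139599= 752339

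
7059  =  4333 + 2726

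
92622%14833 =3624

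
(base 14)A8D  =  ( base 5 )31320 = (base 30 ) 29f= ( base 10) 2085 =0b100000100101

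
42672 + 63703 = 106375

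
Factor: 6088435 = 5^1*1217687^1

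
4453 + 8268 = 12721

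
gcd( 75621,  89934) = 39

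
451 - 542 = -91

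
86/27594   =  43/13797 = 0.00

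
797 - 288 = 509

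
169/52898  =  169/52898 = 0.00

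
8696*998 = 8678608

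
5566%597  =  193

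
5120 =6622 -1502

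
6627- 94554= - 87927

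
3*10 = 30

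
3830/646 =1915/323 = 5.93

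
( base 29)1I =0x2F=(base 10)47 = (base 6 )115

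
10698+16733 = 27431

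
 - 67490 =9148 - 76638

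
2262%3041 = 2262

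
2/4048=1/2024 =0.00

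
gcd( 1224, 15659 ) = 1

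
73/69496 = 1/952 = 0.00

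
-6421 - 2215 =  - 8636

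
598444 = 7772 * 77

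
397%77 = 12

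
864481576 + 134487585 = 998969161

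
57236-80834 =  - 23598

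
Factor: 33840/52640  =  9/14=2^(-1) * 3^2*7^(- 1)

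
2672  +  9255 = 11927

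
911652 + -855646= 56006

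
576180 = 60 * 9603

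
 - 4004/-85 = 4004/85 = 47.11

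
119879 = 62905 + 56974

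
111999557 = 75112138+36887419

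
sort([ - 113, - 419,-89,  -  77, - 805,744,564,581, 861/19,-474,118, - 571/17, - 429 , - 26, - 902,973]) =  [ - 902,-805, - 474, - 429, - 419, - 113, - 89, - 77, - 571/17, - 26, 861/19 , 118,564,581,744, 973]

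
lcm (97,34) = 3298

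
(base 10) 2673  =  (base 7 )10536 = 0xa71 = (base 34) 2al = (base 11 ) 2010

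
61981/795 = 77 + 766/795 = 77.96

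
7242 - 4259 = 2983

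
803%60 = 23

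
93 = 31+62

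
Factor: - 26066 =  - 2^1*13033^1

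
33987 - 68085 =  - 34098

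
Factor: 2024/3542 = 4/7 = 2^2* 7^(-1 )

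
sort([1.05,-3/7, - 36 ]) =[ - 36, - 3/7, 1.05]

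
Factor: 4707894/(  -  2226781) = -2^1*3^1 * 19^(  -  1 )*233^(-1)*503^( - 1 )*784649^1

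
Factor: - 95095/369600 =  - 2^( - 6 )*3^( - 1 )*5^( - 1) * 13^1*19^1 = -  247/960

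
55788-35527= 20261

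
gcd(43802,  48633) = 1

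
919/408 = 919/408 = 2.25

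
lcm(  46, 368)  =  368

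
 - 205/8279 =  - 205/8279 = - 0.02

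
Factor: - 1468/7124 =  - 367/1781 =- 13^( -1 )*137^(  -  1)*367^1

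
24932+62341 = 87273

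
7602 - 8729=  - 1127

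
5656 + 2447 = 8103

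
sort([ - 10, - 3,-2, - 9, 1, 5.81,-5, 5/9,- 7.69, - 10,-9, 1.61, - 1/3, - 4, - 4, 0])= [ - 10, - 10, - 9, - 9, - 7.69,  -  5,-4, - 4, - 3,-2,  -  1/3, 0, 5/9, 1, 1.61, 5.81 ] 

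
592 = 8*74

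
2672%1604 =1068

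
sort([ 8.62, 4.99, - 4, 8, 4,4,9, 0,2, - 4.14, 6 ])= [ -4.14, - 4, 0,2,  4, 4,4.99 , 6, 8, 8.62, 9]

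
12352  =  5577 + 6775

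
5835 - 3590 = 2245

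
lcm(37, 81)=2997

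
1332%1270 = 62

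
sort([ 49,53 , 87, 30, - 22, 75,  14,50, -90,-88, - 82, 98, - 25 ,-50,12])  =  [ - 90, - 88, - 82, - 50, - 25, - 22 , 12,  14,30, 49, 50,53, 75,87, 98] 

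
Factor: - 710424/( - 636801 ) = 2^3*3^2*13^1*839^ ( - 1) = 936/839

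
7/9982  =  1/1426 =0.00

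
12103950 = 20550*589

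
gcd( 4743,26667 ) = 9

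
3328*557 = 1853696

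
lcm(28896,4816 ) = 28896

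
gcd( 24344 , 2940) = 4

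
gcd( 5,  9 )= 1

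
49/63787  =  49/63787 = 0.00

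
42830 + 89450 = 132280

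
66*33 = 2178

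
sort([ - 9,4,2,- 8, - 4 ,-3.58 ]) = [ - 9,-8,  -  4,  -  3.58,2,4]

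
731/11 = 66  +  5/11 = 66.45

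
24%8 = 0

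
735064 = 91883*8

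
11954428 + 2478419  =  14432847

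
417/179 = 2 + 59/179  =  2.33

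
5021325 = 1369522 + 3651803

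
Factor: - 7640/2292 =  - 2^1*3^( - 1)*5^1  =  - 10/3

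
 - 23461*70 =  - 1642270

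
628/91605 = 628/91605 = 0.01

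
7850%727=580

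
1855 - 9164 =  - 7309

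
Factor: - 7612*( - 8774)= 66787688 = 2^3*11^1*41^1*107^1*173^1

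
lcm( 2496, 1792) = 69888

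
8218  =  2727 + 5491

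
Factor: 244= 2^2*61^1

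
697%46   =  7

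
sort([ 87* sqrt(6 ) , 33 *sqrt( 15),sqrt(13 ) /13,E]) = [ sqrt(13)/13,  E, 33*sqrt( 15 ),87*sqrt (6) ]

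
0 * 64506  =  0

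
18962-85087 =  -66125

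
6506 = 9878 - 3372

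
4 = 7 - 3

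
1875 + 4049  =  5924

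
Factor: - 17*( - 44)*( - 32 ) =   -  23936 = - 2^7*11^1*17^1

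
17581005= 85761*205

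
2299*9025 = 20748475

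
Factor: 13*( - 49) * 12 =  - 2^2*3^1*7^2*13^1  =  - 7644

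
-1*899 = -899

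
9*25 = 225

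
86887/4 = 21721+ 3/4=21721.75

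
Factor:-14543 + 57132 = 42589 =42589^1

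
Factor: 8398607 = 7^1*1199801^1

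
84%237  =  84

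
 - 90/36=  - 5/2 = - 2.50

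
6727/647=6727/647 = 10.40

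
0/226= 0 = 0.00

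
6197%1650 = 1247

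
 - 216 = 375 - 591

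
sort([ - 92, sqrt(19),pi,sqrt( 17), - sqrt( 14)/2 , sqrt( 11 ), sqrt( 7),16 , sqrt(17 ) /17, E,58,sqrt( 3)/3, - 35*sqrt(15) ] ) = [ - 35  *  sqrt(15 ), - 92, - sqrt( 14)/2,sqrt(17)/17, sqrt (3 ) /3,sqrt(7), E,pi, sqrt( 11),sqrt(17),sqrt( 19 ), 16,58]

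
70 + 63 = 133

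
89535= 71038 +18497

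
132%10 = 2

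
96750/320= 302+11/32= 302.34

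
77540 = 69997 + 7543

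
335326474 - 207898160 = 127428314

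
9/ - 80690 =-1 + 80681/80690  =  - 0.00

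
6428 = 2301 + 4127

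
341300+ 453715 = 795015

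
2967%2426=541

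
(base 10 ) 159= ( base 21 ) 7C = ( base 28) 5J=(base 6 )423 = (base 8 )237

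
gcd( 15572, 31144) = 15572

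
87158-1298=85860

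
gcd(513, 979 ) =1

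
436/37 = 436/37 = 11.78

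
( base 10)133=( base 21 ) 67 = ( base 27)4p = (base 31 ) 49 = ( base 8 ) 205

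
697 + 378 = 1075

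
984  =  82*12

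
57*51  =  2907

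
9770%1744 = 1050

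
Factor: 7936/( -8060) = -2^6*5^( - 1)*13^( - 1) = -  64/65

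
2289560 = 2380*962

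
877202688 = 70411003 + 806791685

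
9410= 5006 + 4404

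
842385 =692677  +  149708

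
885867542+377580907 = 1263448449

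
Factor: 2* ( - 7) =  - 2^1*7^1 = - 14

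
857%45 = 2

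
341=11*31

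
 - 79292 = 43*( - 1844)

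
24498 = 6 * 4083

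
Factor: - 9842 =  -2^1*7^1*19^1*37^1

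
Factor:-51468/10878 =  - 2^1 * 7^( - 2) * 37^(  -  1)*4289^1 = - 8578/1813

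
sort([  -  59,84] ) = [ - 59, 84]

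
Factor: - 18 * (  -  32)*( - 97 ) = -55872  =  -  2^6*3^2*97^1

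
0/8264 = 0 =0.00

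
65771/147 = 447 + 62/147 = 447.42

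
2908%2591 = 317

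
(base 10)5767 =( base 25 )95h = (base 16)1687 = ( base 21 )d1d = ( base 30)6c7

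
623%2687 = 623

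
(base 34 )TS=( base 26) 1d0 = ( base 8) 1766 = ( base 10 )1014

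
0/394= 0 = 0.00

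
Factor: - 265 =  - 5^1*53^1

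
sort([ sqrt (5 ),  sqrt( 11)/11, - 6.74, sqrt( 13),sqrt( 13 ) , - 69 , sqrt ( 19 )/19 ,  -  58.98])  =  [ - 69, - 58.98, - 6.74,  sqrt( 19 ) /19, sqrt( 11 ) /11 , sqrt(5) , sqrt( 13 ),sqrt( 13 )] 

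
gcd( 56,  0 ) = 56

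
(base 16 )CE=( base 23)8m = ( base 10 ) 206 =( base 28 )7a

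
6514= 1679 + 4835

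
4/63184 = 1/15796 = 0.00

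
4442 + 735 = 5177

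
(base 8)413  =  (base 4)10023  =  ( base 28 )9f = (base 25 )ah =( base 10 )267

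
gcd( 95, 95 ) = 95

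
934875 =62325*15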